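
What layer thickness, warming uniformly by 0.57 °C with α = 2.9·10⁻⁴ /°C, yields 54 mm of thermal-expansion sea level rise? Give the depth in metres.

327 m

H = Δh/(αΔT) = 0.054 / (2.9×10⁻⁴ × 0.57) ≈ 326.7 m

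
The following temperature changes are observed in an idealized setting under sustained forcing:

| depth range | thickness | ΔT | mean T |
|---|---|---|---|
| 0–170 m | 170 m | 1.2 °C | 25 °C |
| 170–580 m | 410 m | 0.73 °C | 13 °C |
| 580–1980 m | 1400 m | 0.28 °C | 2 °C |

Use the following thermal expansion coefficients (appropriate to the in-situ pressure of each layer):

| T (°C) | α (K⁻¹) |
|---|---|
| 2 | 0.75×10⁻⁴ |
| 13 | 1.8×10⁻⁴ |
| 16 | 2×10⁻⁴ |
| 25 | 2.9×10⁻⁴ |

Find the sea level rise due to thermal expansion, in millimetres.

Layer 1 at 25 °C → α = 2.9×10⁻⁴ K⁻¹
Layer 2 at 13 °C → α = 1.8×10⁻⁴ K⁻¹
Layer 3 at 2 °C → α = 0.75×10⁻⁴ K⁻¹
170 × 1.2 × 2.9×10⁻⁴ = 0.05916 m
Layer 2: 410 × 0.73 × 1.8×10⁻⁴ = 0.053874 m
Layer 3: 0.28 × 0.75×10⁻⁴ × 1400 = 0.02940 m
Δh = 0.05916 + 0.053874 + 0.02940 = 0.142434 m

about 142 mm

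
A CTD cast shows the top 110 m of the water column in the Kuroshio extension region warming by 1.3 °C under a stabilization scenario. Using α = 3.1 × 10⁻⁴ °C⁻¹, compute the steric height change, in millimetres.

44.3 mm

Δh = αΔT·H = 3.1×10⁻⁴ × 1.3 × 110 = 0.04433 m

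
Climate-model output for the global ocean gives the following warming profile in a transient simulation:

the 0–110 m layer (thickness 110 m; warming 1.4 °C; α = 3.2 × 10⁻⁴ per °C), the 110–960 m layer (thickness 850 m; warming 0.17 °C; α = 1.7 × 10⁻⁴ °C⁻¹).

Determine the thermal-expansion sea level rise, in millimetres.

Layer 1: 3.2×10⁻⁴ × 110 × 1.4 = 0.04928 m
110–960 m: 1.7×10⁻⁴ × 850 × 0.17 = 0.024565 m
Δh = 0.04928 + 0.024565 = 0.073845 m ≈ 73.8 mm

Δh ≈ 73.8 mm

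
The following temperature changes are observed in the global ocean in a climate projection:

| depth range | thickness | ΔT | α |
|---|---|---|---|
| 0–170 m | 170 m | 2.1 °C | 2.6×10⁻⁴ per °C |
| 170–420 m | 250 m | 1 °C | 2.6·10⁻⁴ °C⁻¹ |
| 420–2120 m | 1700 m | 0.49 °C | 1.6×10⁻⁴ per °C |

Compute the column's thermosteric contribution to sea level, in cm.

2.1 × 170 × 2.6×10⁻⁴ = 0.09282 m
Layer 2: 250 × 1 × 2.6×10⁻⁴ = 0.06500 m
1.6×10⁻⁴ × 1700 × 0.49 = 0.13328 m
Δh = 0.09282 + 0.06500 + 0.13328 = 0.29110 m

29 cm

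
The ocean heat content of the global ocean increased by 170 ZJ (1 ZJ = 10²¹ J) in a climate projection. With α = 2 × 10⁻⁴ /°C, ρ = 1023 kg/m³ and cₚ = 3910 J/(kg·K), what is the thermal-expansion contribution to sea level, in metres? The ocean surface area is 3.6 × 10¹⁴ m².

about 0.024 m

Per unit area: Q = 170×10²¹ / (3.6×10¹⁴) ≈ 4.722×10⁸ J/m²
Δh = αQ/(ρcₚ) = 2×10⁻⁴ × 4.722×10⁸ / (1023 × 3910) ≈ 0.02361 m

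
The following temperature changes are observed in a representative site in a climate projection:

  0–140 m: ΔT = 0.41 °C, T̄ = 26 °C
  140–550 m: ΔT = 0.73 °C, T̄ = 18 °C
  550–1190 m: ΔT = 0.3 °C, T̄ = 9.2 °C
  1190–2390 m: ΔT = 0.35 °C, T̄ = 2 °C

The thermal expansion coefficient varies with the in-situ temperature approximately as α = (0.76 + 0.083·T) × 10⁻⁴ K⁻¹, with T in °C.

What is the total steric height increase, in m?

about 0.152 m

Layer 1: α = (0.76 + 0.083×26)×10⁻⁴ = 2.918×10⁻⁴ K⁻¹
Layer 2: α = (0.76 + 0.083×18)×10⁻⁴ = 2.254×10⁻⁴ K⁻¹
Layer 3: α = (0.76 + 0.083×9.2)×10⁻⁴ = 1.5236×10⁻⁴ K⁻¹
Layer 4: α = (0.76 + 0.083×2)×10⁻⁴ = 0.926×10⁻⁴ K⁻¹
Layer 1: 2.918×10⁻⁴ × 140 × 0.41 = 0.01674932 m
140–550 m: 2.254×10⁻⁴ × 410 × 0.73 = 0.06746222 m
Layer 3: 1.5236×10⁻⁴ × 640 × 0.3 = 0.02925312 m
Layer 4: 0.35 × 1200 × 0.926×10⁻⁴ = 0.038892 m
Δh = 0.01674932 + 0.06746222 + 0.02925312 + 0.038892 = 0.15235666 m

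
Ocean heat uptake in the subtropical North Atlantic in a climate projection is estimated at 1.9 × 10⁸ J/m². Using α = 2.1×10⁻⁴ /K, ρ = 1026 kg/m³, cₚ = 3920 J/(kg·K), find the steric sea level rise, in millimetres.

about 9.9 mm

Δh = αQ/(ρcₚ) = 2.1×10⁻⁴ × 1.9×10⁸ / (1026 × 3920) ≈ 0.0099206 m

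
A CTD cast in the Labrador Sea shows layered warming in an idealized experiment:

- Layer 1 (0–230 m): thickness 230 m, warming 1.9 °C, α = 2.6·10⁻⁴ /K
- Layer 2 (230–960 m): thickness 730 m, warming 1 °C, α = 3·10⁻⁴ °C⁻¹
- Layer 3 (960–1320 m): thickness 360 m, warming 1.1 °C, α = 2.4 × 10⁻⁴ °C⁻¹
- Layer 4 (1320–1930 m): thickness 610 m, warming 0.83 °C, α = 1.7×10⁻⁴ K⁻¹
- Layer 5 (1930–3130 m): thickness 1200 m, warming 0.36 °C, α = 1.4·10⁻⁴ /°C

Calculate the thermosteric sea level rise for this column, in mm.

0–230 m: 230 × 2.6×10⁻⁴ × 1.9 = 0.11362 m
Layer 2: 1 × 730 × 3×10⁻⁴ = 0.21900 m
2.4×10⁻⁴ × 360 × 1.1 = 0.09504 m
610 × 0.83 × 1.7×10⁻⁴ = 0.086071 m
1930–3130 m: 1.4×10⁻⁴ × 0.36 × 1200 = 0.06048 m
Δh = 0.11362 + 0.21900 + 0.09504 + 0.086071 + 0.06048 = 0.574211 m

570 mm of thermosteric rise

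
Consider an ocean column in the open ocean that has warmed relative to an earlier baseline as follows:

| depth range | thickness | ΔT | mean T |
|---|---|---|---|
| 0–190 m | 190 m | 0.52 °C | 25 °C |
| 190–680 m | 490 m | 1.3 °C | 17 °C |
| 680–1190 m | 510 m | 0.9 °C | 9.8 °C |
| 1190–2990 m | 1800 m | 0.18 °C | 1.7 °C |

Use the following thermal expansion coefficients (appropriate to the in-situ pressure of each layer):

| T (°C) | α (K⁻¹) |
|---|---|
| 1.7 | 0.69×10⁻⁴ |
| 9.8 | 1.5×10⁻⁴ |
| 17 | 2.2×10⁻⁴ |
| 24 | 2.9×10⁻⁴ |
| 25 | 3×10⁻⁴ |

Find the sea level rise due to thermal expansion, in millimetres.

Layer 1 at 25 °C → α = 3×10⁻⁴ K⁻¹
Layer 2 at 17 °C → α = 2.2×10⁻⁴ K⁻¹
Layer 3 at 9.8 °C → α = 1.5×10⁻⁴ K⁻¹
Layer 4 at 1.7 °C → α = 0.69×10⁻⁴ K⁻¹
0.52 × 190 × 3×10⁻⁴ = 0.02964 m
Layer 2: 490 × 1.3 × 2.2×10⁻⁴ = 0.14014 m
680–1190 m: 510 × 0.9 × 1.5×10⁻⁴ = 0.06885 m
Layer 4: 1800 × 0.69×10⁻⁴ × 0.18 = 0.022356 m
Δh = 0.02964 + 0.14014 + 0.06885 + 0.022356 = 0.260986 m ≈ 261 mm

261 mm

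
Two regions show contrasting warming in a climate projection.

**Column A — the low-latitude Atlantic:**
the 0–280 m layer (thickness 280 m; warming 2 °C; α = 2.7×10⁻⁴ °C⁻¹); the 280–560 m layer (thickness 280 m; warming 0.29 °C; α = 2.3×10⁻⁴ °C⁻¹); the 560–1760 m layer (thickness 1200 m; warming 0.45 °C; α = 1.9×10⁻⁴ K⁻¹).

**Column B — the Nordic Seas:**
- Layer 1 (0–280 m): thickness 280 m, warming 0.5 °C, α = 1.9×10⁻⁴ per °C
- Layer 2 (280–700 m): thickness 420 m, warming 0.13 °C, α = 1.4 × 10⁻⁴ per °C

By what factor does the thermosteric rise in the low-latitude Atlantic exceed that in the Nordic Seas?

A 0–280 m: 2 × 2.7×10⁻⁴ × 280 = 0.15120 m
A 280 × 2.3×10⁻⁴ × 0.29 = 0.018676 m
A Layer 3: 1.9×10⁻⁴ × 1200 × 0.45 = 0.10260 m
A total: 0.272476 m
B 0.5 × 1.9×10⁻⁴ × 280 = 0.02660 m
B 0.13 × 1.4×10⁻⁴ × 420 = 0.007644 m
B total: 0.034244 m
Ratio: 0.272476 / 0.034244 ≈ 7.957

≈ 8.0×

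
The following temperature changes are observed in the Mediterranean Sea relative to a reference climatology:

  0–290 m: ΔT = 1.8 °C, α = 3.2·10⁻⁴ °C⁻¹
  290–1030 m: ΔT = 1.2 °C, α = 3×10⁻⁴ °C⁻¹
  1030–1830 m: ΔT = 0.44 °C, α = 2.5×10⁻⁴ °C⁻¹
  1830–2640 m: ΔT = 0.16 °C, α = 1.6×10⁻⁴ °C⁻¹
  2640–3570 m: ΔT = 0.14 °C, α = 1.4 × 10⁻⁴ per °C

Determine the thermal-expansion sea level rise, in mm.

Layer 1: 1.8 × 3.2×10⁻⁴ × 290 = 0.16704 m
290–1030 m: 740 × 3×10⁻⁴ × 1.2 = 0.26640 m
1030–1830 m: 2.5×10⁻⁴ × 0.44 × 800 = 0.08800 m
810 × 0.16 × 1.6×10⁻⁴ = 0.020736 m
2640–3570 m: 1.4×10⁻⁴ × 0.14 × 930 = 0.018228 m
Δh = 0.16704 + 0.26640 + 0.08800 + 0.020736 + 0.018228 = 0.560404 m

560 mm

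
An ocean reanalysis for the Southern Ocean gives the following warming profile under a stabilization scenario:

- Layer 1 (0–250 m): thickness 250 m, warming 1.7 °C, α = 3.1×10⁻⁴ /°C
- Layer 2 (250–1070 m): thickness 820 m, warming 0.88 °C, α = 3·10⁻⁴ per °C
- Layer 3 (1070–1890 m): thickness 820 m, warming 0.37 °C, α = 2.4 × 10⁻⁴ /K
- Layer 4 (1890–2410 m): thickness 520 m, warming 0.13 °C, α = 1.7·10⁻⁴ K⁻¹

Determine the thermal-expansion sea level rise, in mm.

Layer 1: 1.7 × 250 × 3.1×10⁻⁴ = 0.13175 m
Layer 2: 3×10⁻⁴ × 0.88 × 820 = 0.21648 m
2.4×10⁻⁴ × 0.37 × 820 = 0.072816 m
1890–2410 m: 0.13 × 1.7×10⁻⁴ × 520 = 0.011492 m
Δh = 0.13175 + 0.21648 + 0.072816 + 0.011492 = 0.432538 m ≈ 430 mm

Δh = 430 mm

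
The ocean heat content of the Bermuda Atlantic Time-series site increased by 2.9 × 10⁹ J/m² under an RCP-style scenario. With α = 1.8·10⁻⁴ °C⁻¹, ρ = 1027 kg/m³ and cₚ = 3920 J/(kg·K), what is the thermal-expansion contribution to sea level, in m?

Δh = αQ/(ρcₚ) = 1.8×10⁻⁴ × 2.9×10⁹ / (1027 × 3920) ≈ 0.12966 m

0.130 m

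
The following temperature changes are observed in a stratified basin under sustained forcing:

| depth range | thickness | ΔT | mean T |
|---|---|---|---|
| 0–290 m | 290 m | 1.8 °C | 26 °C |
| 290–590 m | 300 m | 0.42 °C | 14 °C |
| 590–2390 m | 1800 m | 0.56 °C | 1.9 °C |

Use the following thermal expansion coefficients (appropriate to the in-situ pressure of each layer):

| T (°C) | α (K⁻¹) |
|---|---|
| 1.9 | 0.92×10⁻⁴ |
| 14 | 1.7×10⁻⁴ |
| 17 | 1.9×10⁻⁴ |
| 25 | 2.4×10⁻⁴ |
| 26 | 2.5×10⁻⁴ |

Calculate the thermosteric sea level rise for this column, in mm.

245 mm

Layer 1 at 26 °C → α = 2.5×10⁻⁴ K⁻¹
Layer 2 at 14 °C → α = 1.7×10⁻⁴ K⁻¹
Layer 3 at 1.9 °C → α = 0.92×10⁻⁴ K⁻¹
Layer 1: 2.5×10⁻⁴ × 290 × 1.8 = 0.13050 m
Layer 2: 300 × 0.42 × 1.7×10⁻⁴ = 0.02142 m
Layer 3: 1800 × 0.92×10⁻⁴ × 0.56 = 0.092736 m
Δh = 0.13050 + 0.02142 + 0.092736 = 0.244656 m ≈ 245 mm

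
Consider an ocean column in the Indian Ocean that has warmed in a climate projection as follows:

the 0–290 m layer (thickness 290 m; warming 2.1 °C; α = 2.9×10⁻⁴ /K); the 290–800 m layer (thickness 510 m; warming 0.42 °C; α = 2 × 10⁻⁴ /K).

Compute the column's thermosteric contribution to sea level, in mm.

220 mm of thermosteric rise

Layer 1: 2.9×10⁻⁴ × 2.1 × 290 = 0.17661 m
510 × 2×10⁻⁴ × 0.42 = 0.04284 m
Δh = 0.17661 + 0.04284 = 0.21945 m ≈ 220 mm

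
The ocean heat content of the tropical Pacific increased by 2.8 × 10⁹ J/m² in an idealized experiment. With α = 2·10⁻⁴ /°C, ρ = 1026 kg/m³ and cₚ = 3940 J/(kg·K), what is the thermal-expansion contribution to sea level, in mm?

Δh = αQ/(ρcₚ) = 2×10⁻⁴ × 2.8×10⁹ / (1026 × 3940) ≈ 0.13853 m

Δh ≈ 139 mm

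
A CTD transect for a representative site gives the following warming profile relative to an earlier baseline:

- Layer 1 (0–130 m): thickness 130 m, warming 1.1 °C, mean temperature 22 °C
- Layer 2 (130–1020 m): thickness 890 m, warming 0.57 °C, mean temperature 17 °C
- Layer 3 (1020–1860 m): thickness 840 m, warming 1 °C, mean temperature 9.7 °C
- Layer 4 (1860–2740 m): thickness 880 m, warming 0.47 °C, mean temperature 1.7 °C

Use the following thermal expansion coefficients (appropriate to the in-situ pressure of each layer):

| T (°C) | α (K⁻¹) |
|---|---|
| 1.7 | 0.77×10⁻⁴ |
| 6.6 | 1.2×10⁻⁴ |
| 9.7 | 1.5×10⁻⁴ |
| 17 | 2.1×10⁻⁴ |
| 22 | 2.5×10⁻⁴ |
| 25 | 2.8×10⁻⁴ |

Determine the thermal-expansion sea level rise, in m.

Δh = 0.300 m

Layer 1 at 22 °C → α = 2.5×10⁻⁴ K⁻¹
Layer 2 at 17 °C → α = 2.1×10⁻⁴ K⁻¹
Layer 3 at 9.7 °C → α = 1.5×10⁻⁴ K⁻¹
Layer 4 at 1.7 °C → α = 0.77×10⁻⁴ K⁻¹
Layer 1: 130 × 2.5×10⁻⁴ × 1.1 = 0.03575 m
0.57 × 890 × 2.1×10⁻⁴ = 0.106533 m
Layer 3: 1 × 840 × 1.5×10⁻⁴ = 0.12600 m
880 × 0.77×10⁻⁴ × 0.47 = 0.0318472 m
Δh = 0.03575 + 0.106533 + 0.12600 + 0.0318472 = 0.3001302 m ≈ 0.300 m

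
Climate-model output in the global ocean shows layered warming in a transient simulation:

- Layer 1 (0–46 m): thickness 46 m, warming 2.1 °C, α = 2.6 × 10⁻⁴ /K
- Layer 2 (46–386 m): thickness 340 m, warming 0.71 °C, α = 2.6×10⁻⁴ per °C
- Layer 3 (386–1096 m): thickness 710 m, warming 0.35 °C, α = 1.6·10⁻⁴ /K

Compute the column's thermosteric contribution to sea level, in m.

about 0.128 m

Layer 1: 2.6×10⁻⁴ × 46 × 2.1 = 0.025116 m
0.71 × 340 × 2.6×10⁻⁴ = 0.062764 m
Layer 3: 1.6×10⁻⁴ × 710 × 0.35 = 0.03976 m
Δh = 0.025116 + 0.062764 + 0.03976 = 0.12764 m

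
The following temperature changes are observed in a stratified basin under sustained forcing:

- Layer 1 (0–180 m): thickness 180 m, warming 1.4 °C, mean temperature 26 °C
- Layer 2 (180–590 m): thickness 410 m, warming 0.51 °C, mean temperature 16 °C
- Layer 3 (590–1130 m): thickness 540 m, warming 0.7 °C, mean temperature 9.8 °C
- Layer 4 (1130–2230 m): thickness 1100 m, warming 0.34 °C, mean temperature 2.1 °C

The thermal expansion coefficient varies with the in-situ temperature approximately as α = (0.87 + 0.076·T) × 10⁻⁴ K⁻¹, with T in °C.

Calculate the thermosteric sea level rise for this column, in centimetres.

21 cm of thermosteric rise

Layer 1: α = (0.87 + 0.076×26)×10⁻⁴ = 2.846×10⁻⁴ K⁻¹
Layer 2: α = (0.87 + 0.076×16)×10⁻⁴ = 2.086×10⁻⁴ K⁻¹
Layer 3: α = (0.87 + 0.076×9.8)×10⁻⁴ = 1.6148×10⁻⁴ K⁻¹
Layer 4: α = (0.87 + 0.076×2.1)×10⁻⁴ = 1.0296×10⁻⁴ K⁻¹
0–180 m: 2.846×10⁻⁴ × 180 × 1.4 = 0.0717192 m
180–590 m: 0.51 × 2.086×10⁻⁴ × 410 = 0.04361826 m
Layer 3: 0.7 × 1.6148×10⁻⁴ × 540 = 0.06103944 m
1130–2230 m: 1100 × 1.0296×10⁻⁴ × 0.34 = 0.03850704 m
Δh = 0.0717192 + 0.04361826 + 0.06103944 + 0.03850704 = 0.21488394 m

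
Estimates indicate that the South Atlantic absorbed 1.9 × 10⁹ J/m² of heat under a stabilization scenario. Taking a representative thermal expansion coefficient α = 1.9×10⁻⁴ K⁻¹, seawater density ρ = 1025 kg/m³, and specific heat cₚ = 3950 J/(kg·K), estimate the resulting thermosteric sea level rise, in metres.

Δh = αQ/(ρcₚ) = 1.9×10⁻⁴ × 1.9×10⁹ / (1025 × 3950) ≈ 0.089163 m

about 0.0892 m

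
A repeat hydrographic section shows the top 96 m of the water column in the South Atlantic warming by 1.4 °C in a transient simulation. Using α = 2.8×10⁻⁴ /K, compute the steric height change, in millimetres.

Δh ≈ 37.6 mm

Δh = αΔT·H = 2.8×10⁻⁴ × 1.4 × 96 = 0.037632 m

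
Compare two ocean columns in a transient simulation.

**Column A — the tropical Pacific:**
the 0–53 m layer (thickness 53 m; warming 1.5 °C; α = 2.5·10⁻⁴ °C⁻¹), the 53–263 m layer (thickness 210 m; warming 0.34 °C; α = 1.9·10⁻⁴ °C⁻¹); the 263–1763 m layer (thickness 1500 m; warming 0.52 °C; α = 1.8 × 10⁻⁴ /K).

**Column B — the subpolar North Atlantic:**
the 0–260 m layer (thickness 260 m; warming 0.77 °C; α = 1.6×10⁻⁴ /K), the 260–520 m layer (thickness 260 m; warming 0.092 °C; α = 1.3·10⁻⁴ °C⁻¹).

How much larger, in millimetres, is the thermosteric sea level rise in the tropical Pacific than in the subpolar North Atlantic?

A Layer 1: 2.5×10⁻⁴ × 1.5 × 53 = 0.019875 m
A Layer 2: 210 × 0.34 × 1.9×10⁻⁴ = 0.013566 m
A 263–1763 m: 1.8×10⁻⁴ × 0.52 × 1500 = 0.14040 m
A total: 0.173841 m
B Layer 1: 0.77 × 1.6×10⁻⁴ × 260 = 0.032032 m
B 260–520 m: 0.092 × 260 × 1.3×10⁻⁴ = 0.0031096 m
B total: 0.0351416 m
Difference: 0.173841 − 0.0351416 = 0.1386994 m

140 mm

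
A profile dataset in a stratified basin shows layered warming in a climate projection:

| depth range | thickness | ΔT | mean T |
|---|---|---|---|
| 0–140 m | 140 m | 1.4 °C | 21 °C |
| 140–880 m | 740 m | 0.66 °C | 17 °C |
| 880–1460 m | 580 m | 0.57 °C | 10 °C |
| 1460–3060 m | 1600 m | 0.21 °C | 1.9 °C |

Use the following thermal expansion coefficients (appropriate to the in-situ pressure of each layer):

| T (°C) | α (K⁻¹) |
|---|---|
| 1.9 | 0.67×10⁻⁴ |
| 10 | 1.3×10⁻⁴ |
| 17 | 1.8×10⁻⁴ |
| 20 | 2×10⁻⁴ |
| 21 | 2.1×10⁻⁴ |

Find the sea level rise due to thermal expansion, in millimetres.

Layer 1 at 21 °C → α = 2.1×10⁻⁴ K⁻¹
Layer 2 at 17 °C → α = 1.8×10⁻⁴ K⁻¹
Layer 3 at 10 °C → α = 1.3×10⁻⁴ K⁻¹
Layer 4 at 1.9 °C → α = 0.67×10⁻⁴ K⁻¹
0–140 m: 140 × 1.4 × 2.1×10⁻⁴ = 0.04116 m
Layer 2: 740 × 1.8×10⁻⁴ × 0.66 = 0.087912 m
Layer 3: 1.3×10⁻⁴ × 580 × 0.57 = 0.042978 m
1460–3060 m: 0.67×10⁻⁴ × 0.21 × 1600 = 0.022512 m
Δh = 0.04116 + 0.087912 + 0.042978 + 0.022512 = 0.194562 m ≈ 195 mm

195 mm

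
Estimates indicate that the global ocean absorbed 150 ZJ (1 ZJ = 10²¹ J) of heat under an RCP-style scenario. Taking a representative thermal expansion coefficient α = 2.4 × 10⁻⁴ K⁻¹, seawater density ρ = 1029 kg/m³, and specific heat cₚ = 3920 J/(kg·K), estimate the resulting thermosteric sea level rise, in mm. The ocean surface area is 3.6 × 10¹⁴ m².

Per unit area: Q = 150×10²¹ / (3.6×10¹⁴) ≈ 4.167×10⁸ J/m²
Δh = αQ/(ρcₚ) = 2.4×10⁻⁴ × 4.167×10⁸ / (1029 × 3920) ≈ 0.024793 m

24.8 mm of thermosteric rise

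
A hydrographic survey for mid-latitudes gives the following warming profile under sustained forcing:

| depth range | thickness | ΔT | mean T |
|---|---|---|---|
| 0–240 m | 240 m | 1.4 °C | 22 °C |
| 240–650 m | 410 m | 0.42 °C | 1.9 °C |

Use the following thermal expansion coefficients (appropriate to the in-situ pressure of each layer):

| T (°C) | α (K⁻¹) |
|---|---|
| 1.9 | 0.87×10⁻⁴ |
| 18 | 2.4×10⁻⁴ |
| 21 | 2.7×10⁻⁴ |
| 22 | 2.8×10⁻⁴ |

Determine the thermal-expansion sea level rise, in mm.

Δh ≈ 109 mm

Layer 1 at 22 °C → α = 2.8×10⁻⁴ K⁻¹
Layer 2 at 1.9 °C → α = 0.87×10⁻⁴ K⁻¹
1.4 × 2.8×10⁻⁴ × 240 = 0.09408 m
Layer 2: 0.42 × 410 × 0.87×10⁻⁴ = 0.0149814 m
Δh = 0.09408 + 0.0149814 = 0.1090614 m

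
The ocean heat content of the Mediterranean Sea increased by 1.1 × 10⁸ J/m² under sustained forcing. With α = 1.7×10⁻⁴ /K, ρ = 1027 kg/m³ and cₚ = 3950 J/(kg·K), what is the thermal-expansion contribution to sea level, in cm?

Δh = αQ/(ρcₚ) = 1.7×10⁻⁴ × 1.1×10⁸ / (1027 × 3950) ≈ 0.0046097 m

Δh = 0.461 cm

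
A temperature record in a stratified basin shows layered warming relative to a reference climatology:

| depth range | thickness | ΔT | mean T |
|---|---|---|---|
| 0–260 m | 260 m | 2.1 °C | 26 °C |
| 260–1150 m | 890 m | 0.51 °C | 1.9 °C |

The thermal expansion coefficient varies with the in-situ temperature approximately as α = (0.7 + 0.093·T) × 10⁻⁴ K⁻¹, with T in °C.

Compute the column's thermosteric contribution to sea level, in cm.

about 21.0 cm

Layer 1: α = (0.7 + 0.093×26)×10⁻⁴ = 3.118×10⁻⁴ K⁻¹
Layer 2: α = (0.7 + 0.093×1.9)×10⁻⁴ = 0.8767×10⁻⁴ K⁻¹
0–260 m: 2.1 × 3.118×10⁻⁴ × 260 = 0.1702428 m
260–1150 m: 0.51 × 890 × 0.8767×10⁻⁴ = 0.039793413 m
Δh = 0.1702428 + 0.039793413 = 0.210036213 m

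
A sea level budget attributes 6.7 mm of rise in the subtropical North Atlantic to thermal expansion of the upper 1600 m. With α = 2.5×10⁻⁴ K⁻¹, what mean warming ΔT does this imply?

ΔT = Δh/(αH) = 0.0067 / (2.5×10⁻⁴ × 1600) = 0.01675 K

0.0168 K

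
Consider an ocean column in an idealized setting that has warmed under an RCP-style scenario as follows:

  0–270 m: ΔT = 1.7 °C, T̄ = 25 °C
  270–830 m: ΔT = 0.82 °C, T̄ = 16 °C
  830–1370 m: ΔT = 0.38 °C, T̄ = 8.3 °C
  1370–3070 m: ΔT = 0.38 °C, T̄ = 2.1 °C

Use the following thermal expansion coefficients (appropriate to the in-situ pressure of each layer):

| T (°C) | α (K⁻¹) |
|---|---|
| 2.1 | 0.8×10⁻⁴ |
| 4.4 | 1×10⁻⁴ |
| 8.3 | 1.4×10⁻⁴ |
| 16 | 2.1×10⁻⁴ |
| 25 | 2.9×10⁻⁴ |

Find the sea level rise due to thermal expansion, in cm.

Δh = 31 cm

Layer 1 at 25 °C → α = 2.9×10⁻⁴ K⁻¹
Layer 2 at 16 °C → α = 2.1×10⁻⁴ K⁻¹
Layer 3 at 8.3 °C → α = 1.4×10⁻⁴ K⁻¹
Layer 4 at 2.1 °C → α = 0.8×10⁻⁴ K⁻¹
270 × 2.9×10⁻⁴ × 1.7 = 0.13311 m
Layer 2: 560 × 0.82 × 2.1×10⁻⁴ = 0.096432 m
1.4×10⁻⁴ × 540 × 0.38 = 0.028728 m
1700 × 0.38 × 0.8×10⁻⁴ = 0.05168 m
Δh = 0.13311 + 0.096432 + 0.028728 + 0.05168 = 0.30995 m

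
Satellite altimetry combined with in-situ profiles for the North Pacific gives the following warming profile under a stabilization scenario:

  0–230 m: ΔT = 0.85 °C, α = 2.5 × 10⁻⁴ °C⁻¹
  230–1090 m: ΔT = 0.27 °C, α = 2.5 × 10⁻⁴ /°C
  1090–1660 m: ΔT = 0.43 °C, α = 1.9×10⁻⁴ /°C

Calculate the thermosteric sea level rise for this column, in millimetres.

Layer 1: 0.85 × 230 × 2.5×10⁻⁴ = 0.048875 m
230–1090 m: 860 × 2.5×10⁻⁴ × 0.27 = 0.05805 m
0.43 × 1.9×10⁻⁴ × 570 = 0.046569 m
Δh = 0.048875 + 0.05805 + 0.046569 = 0.153494 m

150 mm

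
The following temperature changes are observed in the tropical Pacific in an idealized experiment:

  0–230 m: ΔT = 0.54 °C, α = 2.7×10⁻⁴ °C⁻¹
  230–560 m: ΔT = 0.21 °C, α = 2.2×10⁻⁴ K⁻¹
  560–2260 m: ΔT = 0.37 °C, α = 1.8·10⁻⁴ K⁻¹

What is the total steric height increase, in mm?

230 × 0.54 × 2.7×10⁻⁴ = 0.033534 m
Layer 2: 2.2×10⁻⁴ × 0.21 × 330 = 0.015246 m
Layer 3: 1700 × 1.8×10⁻⁴ × 0.37 = 0.11322 m
Δh = 0.033534 + 0.015246 + 0.11322 = 0.16200 m

162 mm of thermosteric rise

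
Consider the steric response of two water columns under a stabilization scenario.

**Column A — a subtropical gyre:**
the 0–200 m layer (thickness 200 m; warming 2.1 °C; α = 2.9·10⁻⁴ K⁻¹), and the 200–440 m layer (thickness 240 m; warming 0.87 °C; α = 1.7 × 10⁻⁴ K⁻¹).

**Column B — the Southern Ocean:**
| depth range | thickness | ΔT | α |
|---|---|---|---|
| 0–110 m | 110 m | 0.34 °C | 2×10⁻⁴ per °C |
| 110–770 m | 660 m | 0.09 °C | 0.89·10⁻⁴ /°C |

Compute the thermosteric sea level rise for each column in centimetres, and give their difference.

A: 16 cm; B: 1.3 cm; difference 14 cm

A 200 × 2.1 × 2.9×10⁻⁴ = 0.12180 m
A Layer 2: 240 × 1.7×10⁻⁴ × 0.87 = 0.035496 m
A total: 0.157296 m
B 0–110 m: 2×10⁻⁴ × 0.34 × 110 = 0.00748 m
B 110–770 m: 0.89×10⁻⁴ × 660 × 0.09 = 0.0052866 m
B total: 0.0127666 m
Difference: 0.157296 − 0.0127666 = 0.1445294 m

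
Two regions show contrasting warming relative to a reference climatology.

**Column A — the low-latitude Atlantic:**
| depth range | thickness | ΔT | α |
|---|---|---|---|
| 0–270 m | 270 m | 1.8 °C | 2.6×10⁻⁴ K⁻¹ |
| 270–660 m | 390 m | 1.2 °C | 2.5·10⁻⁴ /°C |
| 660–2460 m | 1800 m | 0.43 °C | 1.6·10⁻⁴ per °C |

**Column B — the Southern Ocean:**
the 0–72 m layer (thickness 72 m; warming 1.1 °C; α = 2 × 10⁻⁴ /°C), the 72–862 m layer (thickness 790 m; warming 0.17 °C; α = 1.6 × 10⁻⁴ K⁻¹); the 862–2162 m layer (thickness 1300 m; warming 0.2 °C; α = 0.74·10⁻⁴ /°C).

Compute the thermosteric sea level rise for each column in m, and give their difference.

A 0–270 m: 270 × 2.6×10⁻⁴ × 1.8 = 0.12636 m
A 2.5×10⁻⁴ × 1.2 × 390 = 0.11700 m
A Layer 3: 1800 × 0.43 × 1.6×10⁻⁴ = 0.12384 m
A total: 0.36720 m
B 2×10⁻⁴ × 72 × 1.1 = 0.01584 m
B 1.6×10⁻⁴ × 790 × 0.17 = 0.021488 m
B Layer 3: 0.2 × 1300 × 0.74×10⁻⁴ = 0.01924 m
B total: 0.056568 m
Difference: 0.36720 − 0.056568 = 0.310632 m

Δh_A ≈ 0.367 m, Δh_B ≈ 0.0566 m; difference ≈ 0.311 m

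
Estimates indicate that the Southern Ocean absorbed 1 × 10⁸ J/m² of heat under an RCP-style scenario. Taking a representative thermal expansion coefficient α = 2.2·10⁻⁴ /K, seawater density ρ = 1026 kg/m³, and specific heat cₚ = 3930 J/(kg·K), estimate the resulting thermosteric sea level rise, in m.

Δh = 0.00546 m

Δh = αQ/(ρcₚ) = 2.2×10⁻⁴ × 1×10⁸ / (1026 × 3930) ≈ 0.0054561 m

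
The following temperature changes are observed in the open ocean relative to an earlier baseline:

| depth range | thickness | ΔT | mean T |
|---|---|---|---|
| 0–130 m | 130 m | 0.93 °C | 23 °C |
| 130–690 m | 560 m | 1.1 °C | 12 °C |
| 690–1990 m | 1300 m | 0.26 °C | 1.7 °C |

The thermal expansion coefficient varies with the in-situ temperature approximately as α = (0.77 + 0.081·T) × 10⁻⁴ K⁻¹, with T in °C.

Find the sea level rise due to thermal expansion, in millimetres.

Layer 1: α = (0.77 + 0.081×23)×10⁻⁴ = 2.633×10⁻⁴ K⁻¹
Layer 2: α = (0.77 + 0.081×12)×10⁻⁴ = 1.742×10⁻⁴ K⁻¹
Layer 3: α = (0.77 + 0.081×1.7)×10⁻⁴ = 0.9077×10⁻⁴ K⁻¹
Layer 1: 130 × 0.93 × 2.633×10⁻⁴ = 0.03183297 m
Layer 2: 1.742×10⁻⁴ × 1.1 × 560 = 0.1073072 m
690–1990 m: 0.26 × 0.9077×10⁻⁴ × 1300 = 0.03068026 m
Δh = 0.03183297 + 0.1073072 + 0.03068026 = 0.16982043 m ≈ 170 mm

170 mm of thermosteric rise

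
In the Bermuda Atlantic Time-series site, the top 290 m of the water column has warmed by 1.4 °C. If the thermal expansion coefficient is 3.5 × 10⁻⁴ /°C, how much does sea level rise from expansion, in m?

0.142 m of thermosteric rise

Δh = αΔT·H = 3.5×10⁻⁴ × 1.4 × 290 = 0.14210 m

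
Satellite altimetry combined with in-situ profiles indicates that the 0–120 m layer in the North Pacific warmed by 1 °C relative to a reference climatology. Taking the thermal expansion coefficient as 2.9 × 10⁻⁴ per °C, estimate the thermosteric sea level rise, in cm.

Δh = αΔT·H = 2.9×10⁻⁴ × 1 × 120 = 0.03480 m

3.48 cm of thermosteric rise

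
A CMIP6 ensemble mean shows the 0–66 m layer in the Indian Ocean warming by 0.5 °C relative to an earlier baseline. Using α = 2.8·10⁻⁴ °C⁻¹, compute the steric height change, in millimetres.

Δh = αΔT·H = 2.8×10⁻⁴ × 0.5 × 66 = 0.00924 m

Δh ≈ 9.2 mm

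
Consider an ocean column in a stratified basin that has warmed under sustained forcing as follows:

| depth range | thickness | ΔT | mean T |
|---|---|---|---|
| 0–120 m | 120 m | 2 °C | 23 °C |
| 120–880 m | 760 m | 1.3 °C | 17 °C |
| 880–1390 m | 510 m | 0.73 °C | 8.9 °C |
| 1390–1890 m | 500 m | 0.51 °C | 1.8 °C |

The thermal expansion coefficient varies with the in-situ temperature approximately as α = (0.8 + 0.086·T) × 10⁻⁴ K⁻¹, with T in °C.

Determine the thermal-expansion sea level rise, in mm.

Δh = 370 mm

Layer 1: α = (0.8 + 0.086×23)×10⁻⁴ = 2.778×10⁻⁴ K⁻¹
Layer 2: α = (0.8 + 0.086×17)×10⁻⁴ = 2.262×10⁻⁴ K⁻¹
Layer 3: α = (0.8 + 0.086×8.9)×10⁻⁴ = 1.5654×10⁻⁴ K⁻¹
Layer 4: α = (0.8 + 0.086×1.8)×10⁻⁴ = 0.9548×10⁻⁴ K⁻¹
Layer 1: 2.778×10⁻⁴ × 120 × 2 = 0.066672 m
Layer 2: 760 × 1.3 × 2.262×10⁻⁴ = 0.2234856 m
Layer 3: 0.73 × 510 × 1.5654×10⁻⁴ = 0.058279842 m
1390–1890 m: 0.9548×10⁻⁴ × 0.51 × 500 = 0.0243474 m
Δh = 0.066672 + 0.2234856 + 0.058279842 + 0.0243474 = 0.372784842 m ≈ 370 mm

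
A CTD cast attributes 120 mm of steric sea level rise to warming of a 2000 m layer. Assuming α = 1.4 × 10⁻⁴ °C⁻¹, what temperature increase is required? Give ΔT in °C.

ΔT ≈ 0.429 °C

ΔT = Δh/(αH) = 0.12 / (1.4×10⁻⁴ × 2000) ≈ 0.4286 °C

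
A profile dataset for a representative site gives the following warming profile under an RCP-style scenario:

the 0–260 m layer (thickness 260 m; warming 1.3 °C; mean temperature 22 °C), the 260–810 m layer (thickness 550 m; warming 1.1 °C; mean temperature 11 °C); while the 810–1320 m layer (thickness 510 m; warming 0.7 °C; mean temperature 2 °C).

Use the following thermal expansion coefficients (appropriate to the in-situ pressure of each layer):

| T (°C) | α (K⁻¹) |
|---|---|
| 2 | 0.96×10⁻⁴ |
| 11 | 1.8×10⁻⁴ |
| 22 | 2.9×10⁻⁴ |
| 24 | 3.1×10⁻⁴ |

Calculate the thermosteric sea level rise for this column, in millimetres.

240 mm

Layer 1 at 22 °C → α = 2.9×10⁻⁴ K⁻¹
Layer 2 at 11 °C → α = 1.8×10⁻⁴ K⁻¹
Layer 3 at 2 °C → α = 0.96×10⁻⁴ K⁻¹
0–260 m: 260 × 1.3 × 2.9×10⁻⁴ = 0.09802 m
Layer 2: 1.8×10⁻⁴ × 550 × 1.1 = 0.10890 m
810–1320 m: 510 × 0.96×10⁻⁴ × 0.7 = 0.034272 m
Δh = 0.09802 + 0.10890 + 0.034272 = 0.241192 m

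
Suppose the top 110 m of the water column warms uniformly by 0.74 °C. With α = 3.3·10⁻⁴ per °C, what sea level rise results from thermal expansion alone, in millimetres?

Δh = αΔT·H = 3.3×10⁻⁴ × 0.74 × 110 = 0.026862 m

26.9 mm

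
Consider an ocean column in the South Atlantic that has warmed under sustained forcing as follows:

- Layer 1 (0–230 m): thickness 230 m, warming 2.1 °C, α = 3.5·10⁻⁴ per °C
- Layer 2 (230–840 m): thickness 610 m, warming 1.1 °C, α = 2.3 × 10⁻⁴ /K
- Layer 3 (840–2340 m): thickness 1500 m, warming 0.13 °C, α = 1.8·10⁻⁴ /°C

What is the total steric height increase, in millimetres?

Δh ≈ 358 mm

0–230 m: 2.1 × 3.5×10⁻⁴ × 230 = 0.16905 m
230–840 m: 2.3×10⁻⁴ × 1.1 × 610 = 0.15433 m
Layer 3: 1.8×10⁻⁴ × 0.13 × 1500 = 0.03510 m
Δh = 0.16905 + 0.15433 + 0.03510 = 0.35848 m ≈ 358 mm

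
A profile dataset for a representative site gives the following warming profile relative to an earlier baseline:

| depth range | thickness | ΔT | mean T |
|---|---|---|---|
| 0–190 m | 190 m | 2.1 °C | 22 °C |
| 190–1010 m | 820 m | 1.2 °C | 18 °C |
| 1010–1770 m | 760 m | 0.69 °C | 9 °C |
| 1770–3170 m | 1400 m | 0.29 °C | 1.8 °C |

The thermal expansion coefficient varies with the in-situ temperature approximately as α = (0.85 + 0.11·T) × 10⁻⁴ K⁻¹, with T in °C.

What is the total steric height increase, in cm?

Δh = 54.8 cm

Layer 1: α = (0.85 + 0.11×22)×10⁻⁴ = 3.27×10⁻⁴ K⁻¹
Layer 2: α = (0.85 + 0.11×18)×10⁻⁴ = 2.83×10⁻⁴ K⁻¹
Layer 3: α = (0.85 + 0.11×9)×10⁻⁴ = 1.84×10⁻⁴ K⁻¹
Layer 4: α = (0.85 + 0.11×1.8)×10⁻⁴ = 1.048×10⁻⁴ K⁻¹
Layer 1: 190 × 3.27×10⁻⁴ × 2.1 = 0.130473 m
820 × 2.83×10⁻⁴ × 1.2 = 0.278472 m
1.84×10⁻⁴ × 760 × 0.69 = 0.0964896 m
1.048×10⁻⁴ × 0.29 × 1400 = 0.0425488 m
Δh = 0.130473 + 0.278472 + 0.0964896 + 0.0425488 = 0.5479834 m ≈ 54.8 cm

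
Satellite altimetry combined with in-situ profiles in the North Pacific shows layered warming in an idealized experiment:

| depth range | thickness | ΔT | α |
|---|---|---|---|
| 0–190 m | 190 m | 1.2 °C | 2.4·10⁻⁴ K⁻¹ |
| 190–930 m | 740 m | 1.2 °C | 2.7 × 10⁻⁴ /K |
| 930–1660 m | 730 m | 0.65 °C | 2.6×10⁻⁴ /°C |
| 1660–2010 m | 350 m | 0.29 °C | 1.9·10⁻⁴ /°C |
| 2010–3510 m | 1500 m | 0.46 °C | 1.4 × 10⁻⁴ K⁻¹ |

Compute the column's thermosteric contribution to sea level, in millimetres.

0–190 m: 1.2 × 2.4×10⁻⁴ × 190 = 0.05472 m
1.2 × 2.7×10⁻⁴ × 740 = 0.23976 m
2.6×10⁻⁴ × 730 × 0.65 = 0.12337 m
Layer 4: 0.29 × 350 × 1.9×10⁻⁴ = 0.019285 m
2010–3510 m: 1500 × 1.4×10⁻⁴ × 0.46 = 0.09660 m
Δh = 0.05472 + 0.23976 + 0.12337 + 0.019285 + 0.09660 = 0.533735 m

534 mm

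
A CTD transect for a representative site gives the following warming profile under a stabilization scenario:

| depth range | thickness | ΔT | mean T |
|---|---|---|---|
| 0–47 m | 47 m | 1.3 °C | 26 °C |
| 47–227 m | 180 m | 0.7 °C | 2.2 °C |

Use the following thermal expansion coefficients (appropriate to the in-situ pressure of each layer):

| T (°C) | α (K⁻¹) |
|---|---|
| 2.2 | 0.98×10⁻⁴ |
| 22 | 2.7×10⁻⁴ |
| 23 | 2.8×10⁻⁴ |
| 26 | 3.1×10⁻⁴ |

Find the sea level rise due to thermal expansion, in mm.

Layer 1 at 26 °C → α = 3.1×10⁻⁴ K⁻¹
Layer 2 at 2.2 °C → α = 0.98×10⁻⁴ K⁻¹
Layer 1: 47 × 3.1×10⁻⁴ × 1.3 = 0.018941 m
0.7 × 180 × 0.98×10⁻⁴ = 0.012348 m
Δh = 0.018941 + 0.012348 = 0.031289 m

about 31 mm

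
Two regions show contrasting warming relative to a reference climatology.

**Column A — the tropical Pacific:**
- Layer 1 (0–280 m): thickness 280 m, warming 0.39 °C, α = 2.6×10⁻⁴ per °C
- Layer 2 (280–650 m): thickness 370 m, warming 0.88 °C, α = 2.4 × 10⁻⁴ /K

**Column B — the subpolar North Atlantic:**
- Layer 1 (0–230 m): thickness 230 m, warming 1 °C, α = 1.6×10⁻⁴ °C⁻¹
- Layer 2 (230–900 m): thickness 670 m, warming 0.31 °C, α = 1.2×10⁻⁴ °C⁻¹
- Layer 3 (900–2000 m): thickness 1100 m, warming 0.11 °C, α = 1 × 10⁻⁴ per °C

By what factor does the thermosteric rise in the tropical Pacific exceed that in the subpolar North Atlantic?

a factor of 1.4

A Layer 1: 2.6×10⁻⁴ × 0.39 × 280 = 0.028392 m
A 2.4×10⁻⁴ × 370 × 0.88 = 0.078144 m
A total: 0.106536 m
B 1 × 230 × 1.6×10⁻⁴ = 0.03680 m
B Layer 2: 670 × 1.2×10⁻⁴ × 0.31 = 0.024924 m
B 1×10⁻⁴ × 0.11 × 1100 = 0.01210 m
B total: 0.073824 m
Ratio: 0.106536 / 0.073824 ≈ 1.443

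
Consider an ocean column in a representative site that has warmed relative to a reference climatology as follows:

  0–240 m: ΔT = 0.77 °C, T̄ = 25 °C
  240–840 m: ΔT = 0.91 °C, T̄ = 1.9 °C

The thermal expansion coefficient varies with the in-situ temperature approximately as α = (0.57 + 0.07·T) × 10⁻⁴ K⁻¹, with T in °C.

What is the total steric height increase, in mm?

Δh ≈ 81 mm

Layer 1: α = (0.57 + 0.07×25)×10⁻⁴ = 2.32×10⁻⁴ K⁻¹
Layer 2: α = (0.57 + 0.07×1.9)×10⁻⁴ = 0.703×10⁻⁴ K⁻¹
240 × 2.32×10⁻⁴ × 0.77 = 0.0428736 m
Layer 2: 0.703×10⁻⁴ × 600 × 0.91 = 0.0383838 m
Δh = 0.0428736 + 0.0383838 = 0.0812574 m ≈ 81 mm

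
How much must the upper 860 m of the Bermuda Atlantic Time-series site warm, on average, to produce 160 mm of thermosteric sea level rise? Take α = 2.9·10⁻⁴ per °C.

ΔT ≈ 0.642 °C

ΔT = Δh/(αH) = 0.16 / (2.9×10⁻⁴ × 860) ≈ 0.6415 °C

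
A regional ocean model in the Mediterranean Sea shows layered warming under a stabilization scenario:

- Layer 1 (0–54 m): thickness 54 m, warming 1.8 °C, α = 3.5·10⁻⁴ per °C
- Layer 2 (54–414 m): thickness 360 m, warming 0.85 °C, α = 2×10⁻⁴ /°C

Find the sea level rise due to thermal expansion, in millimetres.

95.2 mm

1.8 × 54 × 3.5×10⁻⁴ = 0.03402 m
54–414 m: 2×10⁻⁴ × 360 × 0.85 = 0.06120 m
Δh = 0.03402 + 0.06120 = 0.09522 m ≈ 95.2 mm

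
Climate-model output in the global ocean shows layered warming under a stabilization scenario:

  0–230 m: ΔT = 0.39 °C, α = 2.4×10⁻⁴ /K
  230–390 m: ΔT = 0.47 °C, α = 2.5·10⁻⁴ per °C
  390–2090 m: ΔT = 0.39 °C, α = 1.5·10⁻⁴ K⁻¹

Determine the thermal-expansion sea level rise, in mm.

140 mm of thermosteric rise

0.39 × 2.4×10⁻⁴ × 230 = 0.021528 m
2.5×10⁻⁴ × 0.47 × 160 = 0.01880 m
1.5×10⁻⁴ × 0.39 × 1700 = 0.09945 m
Δh = 0.021528 + 0.01880 + 0.09945 = 0.139778 m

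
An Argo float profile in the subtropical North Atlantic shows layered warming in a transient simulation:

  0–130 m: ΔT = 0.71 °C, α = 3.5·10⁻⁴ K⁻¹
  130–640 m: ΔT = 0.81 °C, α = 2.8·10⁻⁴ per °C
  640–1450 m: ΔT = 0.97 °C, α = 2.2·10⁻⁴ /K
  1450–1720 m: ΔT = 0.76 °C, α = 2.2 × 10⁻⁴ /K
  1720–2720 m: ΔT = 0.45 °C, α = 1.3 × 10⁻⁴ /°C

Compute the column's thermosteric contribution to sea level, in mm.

3.5×10⁻⁴ × 0.71 × 130 = 0.032305 m
130–640 m: 510 × 2.8×10⁻⁴ × 0.81 = 0.115668 m
640–1450 m: 0.97 × 2.2×10⁻⁴ × 810 = 0.172854 m
1450–1720 m: 2.2×10⁻⁴ × 270 × 0.76 = 0.045144 m
Layer 5: 0.45 × 1000 × 1.3×10⁻⁴ = 0.05850 m
Δh = 0.032305 + 0.115668 + 0.172854 + 0.045144 + 0.05850 = 0.424471 m

Δh = 420 mm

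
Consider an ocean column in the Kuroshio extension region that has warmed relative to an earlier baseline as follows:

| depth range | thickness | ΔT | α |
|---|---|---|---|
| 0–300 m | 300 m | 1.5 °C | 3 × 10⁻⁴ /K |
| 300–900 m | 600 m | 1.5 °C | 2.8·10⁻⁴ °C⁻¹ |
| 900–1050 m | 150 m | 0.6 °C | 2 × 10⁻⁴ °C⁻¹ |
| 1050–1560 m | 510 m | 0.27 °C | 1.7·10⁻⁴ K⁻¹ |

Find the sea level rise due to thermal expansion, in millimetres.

0–300 m: 300 × 3×10⁻⁴ × 1.5 = 0.13500 m
1.5 × 2.8×10⁻⁴ × 600 = 0.25200 m
900–1050 m: 150 × 0.6 × 2×10⁻⁴ = 0.01800 m
Layer 4: 0.27 × 510 × 1.7×10⁻⁴ = 0.023409 m
Δh = 0.13500 + 0.25200 + 0.01800 + 0.023409 = 0.428409 m

430 mm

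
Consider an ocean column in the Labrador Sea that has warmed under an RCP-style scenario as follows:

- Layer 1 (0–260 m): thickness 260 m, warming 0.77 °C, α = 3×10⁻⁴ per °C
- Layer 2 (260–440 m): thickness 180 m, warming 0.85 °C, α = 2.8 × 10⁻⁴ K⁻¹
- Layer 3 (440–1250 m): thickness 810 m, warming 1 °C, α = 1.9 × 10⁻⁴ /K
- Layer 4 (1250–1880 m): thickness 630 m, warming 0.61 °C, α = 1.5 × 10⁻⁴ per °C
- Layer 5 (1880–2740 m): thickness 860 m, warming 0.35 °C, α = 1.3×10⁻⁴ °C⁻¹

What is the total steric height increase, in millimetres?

354 mm of thermosteric rise

260 × 3×10⁻⁴ × 0.77 = 0.06006 m
260–440 m: 0.85 × 2.8×10⁻⁴ × 180 = 0.04284 m
1.9×10⁻⁴ × 810 × 1 = 0.15390 m
630 × 1.5×10⁻⁴ × 0.61 = 0.057645 m
Layer 5: 1.3×10⁻⁴ × 860 × 0.35 = 0.03913 m
Δh = 0.06006 + 0.04284 + 0.15390 + 0.057645 + 0.03913 = 0.353575 m ≈ 354 mm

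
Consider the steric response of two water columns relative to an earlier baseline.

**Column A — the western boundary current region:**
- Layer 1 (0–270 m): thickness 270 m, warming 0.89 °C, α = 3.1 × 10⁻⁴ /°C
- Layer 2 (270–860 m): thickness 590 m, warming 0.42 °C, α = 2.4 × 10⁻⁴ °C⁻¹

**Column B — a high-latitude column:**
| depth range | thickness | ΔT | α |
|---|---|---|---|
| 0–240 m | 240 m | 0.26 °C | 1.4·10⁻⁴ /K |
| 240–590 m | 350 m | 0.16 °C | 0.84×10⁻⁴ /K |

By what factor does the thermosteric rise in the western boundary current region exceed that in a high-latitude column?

≈ 10×

A Layer 1: 0.89 × 3.1×10⁻⁴ × 270 = 0.074493 m
A Layer 2: 0.42 × 2.4×10⁻⁴ × 590 = 0.059472 m
A total: 0.133965 m
B 240 × 0.26 × 1.4×10⁻⁴ = 0.008736 m
B Layer 2: 0.84×10⁻⁴ × 350 × 0.16 = 0.004704 m
B total: 0.01344 m
Ratio: 0.133965 / 0.01344 ≈ 9.968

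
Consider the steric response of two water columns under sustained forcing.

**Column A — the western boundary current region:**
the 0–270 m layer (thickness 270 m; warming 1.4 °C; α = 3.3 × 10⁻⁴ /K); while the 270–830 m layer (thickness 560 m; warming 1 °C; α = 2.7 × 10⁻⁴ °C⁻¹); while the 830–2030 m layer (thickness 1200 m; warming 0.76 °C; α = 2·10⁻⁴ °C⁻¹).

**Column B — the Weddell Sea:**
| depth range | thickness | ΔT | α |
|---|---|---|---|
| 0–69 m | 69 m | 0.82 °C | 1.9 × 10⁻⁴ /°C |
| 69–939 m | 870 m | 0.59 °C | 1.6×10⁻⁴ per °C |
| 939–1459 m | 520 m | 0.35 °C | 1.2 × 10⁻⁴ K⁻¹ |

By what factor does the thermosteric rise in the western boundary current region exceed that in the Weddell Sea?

A 0–270 m: 1.4 × 3.3×10⁻⁴ × 270 = 0.12474 m
A Layer 2: 1 × 560 × 2.7×10⁻⁴ = 0.15120 m
A Layer 3: 1200 × 2×10⁻⁴ × 0.76 = 0.18240 m
A total: 0.45834 m
B 0–69 m: 69 × 0.82 × 1.9×10⁻⁴ = 0.0107502 m
B 69–939 m: 870 × 1.6×10⁻⁴ × 0.59 = 0.082128 m
B 1.2×10⁻⁴ × 520 × 0.35 = 0.02184 m
B total: 0.1147182 m
Ratio: 0.45834 / 0.1147182 ≈ 3.995

a factor of 4.0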